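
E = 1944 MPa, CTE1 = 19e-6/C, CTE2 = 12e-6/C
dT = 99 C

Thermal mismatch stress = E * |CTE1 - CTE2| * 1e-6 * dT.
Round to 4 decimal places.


= 1944 * 7e-6 * 99
= 1.3472 MPa

1.3472


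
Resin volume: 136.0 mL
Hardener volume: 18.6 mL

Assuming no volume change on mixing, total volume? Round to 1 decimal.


V_total = 136.0 + 18.6 = 154.6 mL

154.6


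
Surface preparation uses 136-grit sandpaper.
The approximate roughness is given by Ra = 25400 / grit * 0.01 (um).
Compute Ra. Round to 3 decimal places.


Ra = 25400 / 136 * 0.01
= 254 / 136
= 1.868 um

1.868


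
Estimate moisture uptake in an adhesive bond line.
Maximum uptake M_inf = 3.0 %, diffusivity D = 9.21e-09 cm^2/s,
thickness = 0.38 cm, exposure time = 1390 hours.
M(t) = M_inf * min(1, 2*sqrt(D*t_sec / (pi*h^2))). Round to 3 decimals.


Convert time: 1390 h = 5004000 s
ratio = min(1, 2*sqrt(9.21e-09*5004000/(pi*0.38^2)))
= 0.637470
M(t) = 3.0 * 0.637470 = 1.912%

1.912


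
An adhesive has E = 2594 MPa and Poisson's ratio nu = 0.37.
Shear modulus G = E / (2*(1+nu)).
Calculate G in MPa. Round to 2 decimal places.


G = 2594 / (2*(1+0.37))
= 2594 / 2.74
= 946.72 MPa

946.72


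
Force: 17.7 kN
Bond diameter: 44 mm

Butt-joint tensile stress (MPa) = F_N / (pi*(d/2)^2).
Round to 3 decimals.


F_N = 17.7 * 1000 = 17700.0 N
A = pi*(22.0)^2 = 1520.5308 mm^2
stress = 17700.0 / 1520.5308 = 11.641 MPa

11.641


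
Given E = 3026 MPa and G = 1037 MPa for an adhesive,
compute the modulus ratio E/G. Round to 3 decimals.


E/G ratio = 3026 / 1037 = 2.918

2.918


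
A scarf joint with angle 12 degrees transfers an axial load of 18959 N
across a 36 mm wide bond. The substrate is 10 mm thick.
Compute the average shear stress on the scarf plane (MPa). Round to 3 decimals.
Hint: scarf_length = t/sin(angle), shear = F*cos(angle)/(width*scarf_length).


scarf_length = 10 / sin(12 deg) = 48.0973 mm
cos(12 deg) = 0.978148
shear stress = 18959 * 0.978148 / (36 * 48.0973)
= 10.710 MPa

10.710


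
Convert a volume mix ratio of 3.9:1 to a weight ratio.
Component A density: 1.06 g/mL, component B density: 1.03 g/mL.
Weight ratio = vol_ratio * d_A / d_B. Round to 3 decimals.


= 3.9 * 1.06 / 1.03 = 4.014

4.014


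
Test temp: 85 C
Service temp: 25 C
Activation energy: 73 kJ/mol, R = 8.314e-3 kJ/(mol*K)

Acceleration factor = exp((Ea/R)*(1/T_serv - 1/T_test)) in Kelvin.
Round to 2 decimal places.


AF = exp((73/0.008314)*(1/298.15 - 1/358.15))
= 138.88

138.88


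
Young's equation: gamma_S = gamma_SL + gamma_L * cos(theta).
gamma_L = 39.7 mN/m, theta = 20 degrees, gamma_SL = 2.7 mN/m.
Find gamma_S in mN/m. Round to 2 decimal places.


cos(20 deg) = 0.939693
gamma_S = 2.7 + 39.7 * 0.939693
= 40.01 mN/m

40.01


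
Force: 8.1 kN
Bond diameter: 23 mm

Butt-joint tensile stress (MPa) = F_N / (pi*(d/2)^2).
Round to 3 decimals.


F_N = 8.1 * 1000 = 8100.0 N
A = pi*(11.5)^2 = 415.4756 mm^2
stress = 8100.0 / 415.4756 = 19.496 MPa

19.496


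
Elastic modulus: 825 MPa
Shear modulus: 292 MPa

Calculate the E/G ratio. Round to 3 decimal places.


E / G = 825 / 292 = 2.825

2.825


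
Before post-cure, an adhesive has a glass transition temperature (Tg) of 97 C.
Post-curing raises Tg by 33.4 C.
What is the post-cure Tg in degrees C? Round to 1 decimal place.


Tg_post = Tg_base + delta_Tg
= 97 + 33.4
= 130.4 C

130.4


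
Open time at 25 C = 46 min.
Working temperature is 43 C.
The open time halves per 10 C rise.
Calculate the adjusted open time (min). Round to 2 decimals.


factor = 2^((43 - 25) / 10) = 3.4822
ot = 46 / 3.4822 = 13.21 min

13.21


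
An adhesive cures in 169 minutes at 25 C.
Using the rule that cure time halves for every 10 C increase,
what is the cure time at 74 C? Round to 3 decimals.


Factor = 2^((74 - 25) / 10) = 29.8571
Cure time = 169 / 29.8571
= 5.660 minutes

5.660


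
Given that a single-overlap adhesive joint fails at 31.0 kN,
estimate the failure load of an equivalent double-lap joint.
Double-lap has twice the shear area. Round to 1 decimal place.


Double-lap factor = 2
Expected load = 31.0 * 2 = 62.0 kN

62.0


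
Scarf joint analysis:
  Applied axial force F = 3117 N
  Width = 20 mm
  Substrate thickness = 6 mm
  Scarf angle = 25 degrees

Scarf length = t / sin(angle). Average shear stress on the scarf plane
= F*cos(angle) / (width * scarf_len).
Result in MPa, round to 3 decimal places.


Scarf length = 6 / sin(25 deg) = 14.1972 mm
cos(25 deg) = 0.906308
Shear = 3117 * 0.906308 / (20 * 14.1972)
= 9.949 MPa

9.949


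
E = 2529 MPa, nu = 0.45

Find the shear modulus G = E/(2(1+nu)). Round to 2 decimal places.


G = 2529 / (2 * 1.45)
= 872.07 MPa

872.07


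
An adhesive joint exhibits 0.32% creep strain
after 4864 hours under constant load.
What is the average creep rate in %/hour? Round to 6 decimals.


Creep rate = strain / time
= 0.32 / 4864
= 0.000066 %/h

0.000066


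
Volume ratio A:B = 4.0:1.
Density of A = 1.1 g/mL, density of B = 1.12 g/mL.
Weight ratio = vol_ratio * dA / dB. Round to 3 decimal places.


Wt ratio = 4.0 * 1.1 / 1.12
= 3.929

3.929


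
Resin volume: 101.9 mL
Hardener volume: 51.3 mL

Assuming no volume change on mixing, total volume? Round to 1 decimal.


V_total = 101.9 + 51.3 = 153.2 mL

153.2


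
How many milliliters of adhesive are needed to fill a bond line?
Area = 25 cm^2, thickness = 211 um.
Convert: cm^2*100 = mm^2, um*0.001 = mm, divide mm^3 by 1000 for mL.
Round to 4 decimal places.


= (25 * 100) * (211 * 0.001) / 1000
= 0.5275 mL

0.5275


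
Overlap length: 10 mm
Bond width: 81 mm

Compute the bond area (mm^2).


Bond area = 10 * 81 = 810 mm^2

810


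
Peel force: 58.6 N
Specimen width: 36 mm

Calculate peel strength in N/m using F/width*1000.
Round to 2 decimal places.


Peel strength = 58.6 / 36 * 1000 = 1627.78 N/m

1627.78


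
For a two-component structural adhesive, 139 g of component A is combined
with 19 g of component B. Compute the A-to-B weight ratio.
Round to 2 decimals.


Weight ratio A:B = 139 / 19
= 7.32

7.32


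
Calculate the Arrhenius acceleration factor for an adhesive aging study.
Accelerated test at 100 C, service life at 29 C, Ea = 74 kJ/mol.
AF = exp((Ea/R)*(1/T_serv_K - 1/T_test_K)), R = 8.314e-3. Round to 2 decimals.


T_test = 373.15 K, T_serv = 302.15 K
Ea/R = 74 / 0.008314 = 8900.65
AF = exp(8900.65 * (1/302.15 - 1/373.15))
= 271.78

271.78


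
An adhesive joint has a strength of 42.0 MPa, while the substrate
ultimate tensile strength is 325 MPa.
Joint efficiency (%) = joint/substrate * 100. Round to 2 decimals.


Efficiency = 42.0 / 325 * 100
= 12.92%

12.92


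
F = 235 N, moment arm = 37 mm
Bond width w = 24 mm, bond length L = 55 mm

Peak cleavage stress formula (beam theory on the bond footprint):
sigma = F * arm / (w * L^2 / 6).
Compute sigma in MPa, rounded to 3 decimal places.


sigma = (235 * 37) / (24 * 3025 / 6)
= 8695 * 6 / 72600
= 52170 / 72600
= 0.719 MPa

0.719


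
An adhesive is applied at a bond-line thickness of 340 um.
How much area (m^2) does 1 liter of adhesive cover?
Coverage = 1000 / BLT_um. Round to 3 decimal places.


Coverage = 1000 / 340 = 2.941 m^2

2.941


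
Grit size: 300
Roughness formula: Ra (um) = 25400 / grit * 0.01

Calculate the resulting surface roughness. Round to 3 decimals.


Ra = 25400 / 300 * 0.01
= 0.847 um

0.847


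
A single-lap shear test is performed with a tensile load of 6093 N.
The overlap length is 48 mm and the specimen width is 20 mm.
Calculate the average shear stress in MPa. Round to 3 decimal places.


Shear stress = F / (overlap * width)
= 6093 / (48 * 20)
= 6093 / 960
= 6.347 MPa

6.347


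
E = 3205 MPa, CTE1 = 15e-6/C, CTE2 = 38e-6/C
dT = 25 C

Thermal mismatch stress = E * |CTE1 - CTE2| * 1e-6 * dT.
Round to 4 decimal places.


= 3205 * 23e-6 * 25
= 1.8429 MPa

1.8429


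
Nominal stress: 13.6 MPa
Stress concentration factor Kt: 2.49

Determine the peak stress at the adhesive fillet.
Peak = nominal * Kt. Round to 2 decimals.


Peak stress = 13.6 * 2.49
= 33.86 MPa

33.86


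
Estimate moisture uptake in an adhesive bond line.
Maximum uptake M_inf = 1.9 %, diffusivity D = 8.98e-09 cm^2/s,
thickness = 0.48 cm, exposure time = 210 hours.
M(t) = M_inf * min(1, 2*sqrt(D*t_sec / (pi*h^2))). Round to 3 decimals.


Convert time: 210 h = 756000 s
ratio = min(1, 2*sqrt(8.98e-09*756000/(pi*0.48^2)))
= 0.193693
M(t) = 1.9 * 0.193693 = 0.368%

0.368


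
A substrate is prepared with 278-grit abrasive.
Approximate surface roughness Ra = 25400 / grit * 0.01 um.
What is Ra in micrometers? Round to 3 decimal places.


Ra = 25400 / 278 * 0.01 = 0.914 um

0.914


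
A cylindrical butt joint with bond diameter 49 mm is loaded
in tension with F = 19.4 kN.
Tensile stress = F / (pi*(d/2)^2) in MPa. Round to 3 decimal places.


Area = pi * (49/2)^2 = 1885.7410 mm^2
Stress = 19.4*1000 / 1885.7410
= 10.288 MPa

10.288


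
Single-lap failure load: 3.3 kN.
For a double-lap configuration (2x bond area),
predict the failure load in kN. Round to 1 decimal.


Failure load = 3.3 * 2 = 6.6 kN

6.6


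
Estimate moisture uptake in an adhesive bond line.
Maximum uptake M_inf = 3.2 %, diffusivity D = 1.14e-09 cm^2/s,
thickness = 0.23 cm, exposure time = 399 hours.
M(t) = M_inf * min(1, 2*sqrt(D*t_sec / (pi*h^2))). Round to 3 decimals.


Convert time: 399 h = 1436400 s
ratio = min(1, 2*sqrt(1.14e-09*1436400/(pi*0.23^2)))
= 0.198526
M(t) = 3.2 * 0.198526 = 0.635%

0.635


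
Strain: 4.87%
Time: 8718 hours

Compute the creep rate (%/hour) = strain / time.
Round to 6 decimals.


Creep rate = 4.87 / 8718
= 0.000559 %/h

0.000559


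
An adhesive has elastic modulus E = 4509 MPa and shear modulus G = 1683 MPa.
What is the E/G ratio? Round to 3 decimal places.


E/G = 4509 / 1683 = 2.679

2.679


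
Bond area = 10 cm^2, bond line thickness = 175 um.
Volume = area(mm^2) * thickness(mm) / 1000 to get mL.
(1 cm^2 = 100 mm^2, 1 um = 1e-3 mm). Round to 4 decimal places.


area_mm2 = 10 * 100 = 1000
blt_mm = 175 * 1e-3 = 0.175
vol_mm3 = 1000 * 0.175 = 175.0
vol_mL = 175.0 / 1000 = 0.1750 mL

0.1750


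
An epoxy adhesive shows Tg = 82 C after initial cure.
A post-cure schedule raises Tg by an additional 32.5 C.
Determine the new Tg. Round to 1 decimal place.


New Tg = 82 + 32.5
= 114.5 C

114.5


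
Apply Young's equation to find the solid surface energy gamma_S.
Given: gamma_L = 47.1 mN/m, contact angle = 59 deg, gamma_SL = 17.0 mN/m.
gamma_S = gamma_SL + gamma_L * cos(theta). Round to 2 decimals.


theta_rad = 59 * pi/180 = 1.029744
gamma_S = 17.0 + 47.1 * cos(1.029744)
= 41.26 mN/m

41.26


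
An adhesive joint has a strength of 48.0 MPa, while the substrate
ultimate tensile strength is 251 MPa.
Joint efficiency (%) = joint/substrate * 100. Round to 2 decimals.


Efficiency = 48.0 / 251 * 100
= 19.12%

19.12


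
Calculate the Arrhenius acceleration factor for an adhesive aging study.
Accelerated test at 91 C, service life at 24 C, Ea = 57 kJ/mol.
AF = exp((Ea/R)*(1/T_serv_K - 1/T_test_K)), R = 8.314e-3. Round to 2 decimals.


T_test = 364.15 K, T_serv = 297.15 K
Ea/R = 57 / 0.008314 = 6855.91
AF = exp(6855.91 * (1/297.15 - 1/364.15))
= 69.76

69.76


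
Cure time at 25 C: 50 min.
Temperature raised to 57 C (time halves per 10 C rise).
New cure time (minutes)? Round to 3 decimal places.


Acceleration factor = 2^(32/10) = 9.1896
New time = 50 / 9.1896 = 5.441 min

5.441


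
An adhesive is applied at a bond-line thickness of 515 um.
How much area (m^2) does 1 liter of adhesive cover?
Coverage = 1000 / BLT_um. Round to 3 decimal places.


Coverage = 1000 / 515 = 1.942 m^2

1.942


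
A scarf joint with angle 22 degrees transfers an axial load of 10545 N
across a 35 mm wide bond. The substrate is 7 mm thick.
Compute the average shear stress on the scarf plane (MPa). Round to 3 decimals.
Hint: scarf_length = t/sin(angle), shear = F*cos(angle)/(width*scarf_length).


scarf_length = 7 / sin(22 deg) = 18.6863 mm
cos(22 deg) = 0.927184
shear stress = 10545 * 0.927184 / (35 * 18.6863)
= 14.949 MPa

14.949


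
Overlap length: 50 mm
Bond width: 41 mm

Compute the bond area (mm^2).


Bond area = 50 * 41 = 2050 mm^2

2050


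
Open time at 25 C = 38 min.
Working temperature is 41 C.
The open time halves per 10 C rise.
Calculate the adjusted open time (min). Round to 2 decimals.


factor = 2^((41 - 25) / 10) = 3.0314
ot = 38 / 3.0314 = 12.54 min

12.54


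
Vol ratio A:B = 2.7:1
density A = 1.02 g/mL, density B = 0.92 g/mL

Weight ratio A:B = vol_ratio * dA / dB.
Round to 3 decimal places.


Weight ratio = 2.7 * 1.02 / 0.92
= 2.993

2.993


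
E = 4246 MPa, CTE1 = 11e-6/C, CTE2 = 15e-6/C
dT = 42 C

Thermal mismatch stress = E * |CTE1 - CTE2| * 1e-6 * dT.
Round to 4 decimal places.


= 4246 * 4e-6 * 42
= 0.7133 MPa

0.7133


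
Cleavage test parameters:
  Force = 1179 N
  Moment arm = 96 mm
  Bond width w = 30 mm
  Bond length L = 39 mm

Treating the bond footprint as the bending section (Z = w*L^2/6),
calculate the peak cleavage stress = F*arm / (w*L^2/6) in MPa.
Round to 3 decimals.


M = 1179 * 96 = 113184 N*mm
Z = 30 * 39^2 / 6 = 45630 / 6 mm^3
sigma = M / Z = 6 * 113184 / 45630 = 679104 / 45630
= 14.883 MPa

14.883


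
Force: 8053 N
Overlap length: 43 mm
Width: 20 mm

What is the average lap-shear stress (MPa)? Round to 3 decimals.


Average shear stress = F / (overlap * width)
= 8053 / (43 * 20)
= 9.364 MPa

9.364


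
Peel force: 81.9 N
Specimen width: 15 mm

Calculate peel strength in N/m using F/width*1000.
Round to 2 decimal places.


Peel strength = 81.9 / 15 * 1000 = 5460.00 N/m

5460.00


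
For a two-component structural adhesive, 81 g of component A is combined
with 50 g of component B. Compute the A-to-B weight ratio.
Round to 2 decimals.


Weight ratio A:B = 81 / 50
= 1.62

1.62


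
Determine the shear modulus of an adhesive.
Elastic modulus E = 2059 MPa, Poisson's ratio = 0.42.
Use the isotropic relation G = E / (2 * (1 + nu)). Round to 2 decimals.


G = 2059 / (2*(1+0.42)) = 2059 / 2.84
= 725.00 MPa

725.00


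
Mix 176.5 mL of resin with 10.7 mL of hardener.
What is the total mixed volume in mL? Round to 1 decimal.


Total = 176.5 + 10.7 = 187.2 mL

187.2


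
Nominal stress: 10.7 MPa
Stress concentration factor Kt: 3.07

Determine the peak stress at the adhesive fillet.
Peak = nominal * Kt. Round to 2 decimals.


Peak stress = 10.7 * 3.07
= 32.85 MPa

32.85


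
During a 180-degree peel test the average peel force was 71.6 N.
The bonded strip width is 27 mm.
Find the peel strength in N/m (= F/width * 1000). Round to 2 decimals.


Peel strength = F/width * 1000
= 71.6 / 27 * 1000
= 2651.85 N/m

2651.85


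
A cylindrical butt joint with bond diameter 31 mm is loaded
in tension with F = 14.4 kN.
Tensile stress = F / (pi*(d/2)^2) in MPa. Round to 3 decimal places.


Area = pi * (31/2)^2 = 754.7676 mm^2
Stress = 14.4*1000 / 754.7676
= 19.079 MPa

19.079


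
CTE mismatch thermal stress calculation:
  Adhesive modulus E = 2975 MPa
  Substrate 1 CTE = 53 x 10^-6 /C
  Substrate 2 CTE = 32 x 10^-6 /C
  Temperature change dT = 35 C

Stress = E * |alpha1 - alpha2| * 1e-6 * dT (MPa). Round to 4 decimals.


delta_alpha = |53 - 32| = 21 x 10^-6/C
Stress = 2975 * 21e-6 * 35
= 2.1866 MPa

2.1866


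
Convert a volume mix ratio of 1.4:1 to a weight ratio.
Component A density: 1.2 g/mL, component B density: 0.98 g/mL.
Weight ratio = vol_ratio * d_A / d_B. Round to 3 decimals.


= 1.4 * 1.2 / 0.98 = 1.714

1.714


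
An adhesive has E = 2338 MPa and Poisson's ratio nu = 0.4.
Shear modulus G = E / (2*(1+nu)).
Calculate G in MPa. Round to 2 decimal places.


G = 2338 / (2*(1+0.4))
= 2338 / 2.80
= 835.00 MPa

835.00


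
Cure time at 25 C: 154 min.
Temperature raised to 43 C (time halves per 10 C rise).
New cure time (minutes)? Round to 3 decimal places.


Acceleration factor = 2^(18/10) = 3.4822
New time = 154 / 3.4822 = 44.225 min

44.225


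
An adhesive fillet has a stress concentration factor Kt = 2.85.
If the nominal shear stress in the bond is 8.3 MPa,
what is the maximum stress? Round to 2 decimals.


Max stress = 8.3 * 2.85 = 23.66 MPa

23.66


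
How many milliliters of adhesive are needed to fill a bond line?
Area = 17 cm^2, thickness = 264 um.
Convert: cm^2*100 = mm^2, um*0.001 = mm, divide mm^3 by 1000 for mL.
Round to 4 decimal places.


= (17 * 100) * (264 * 0.001) / 1000
= 0.4488 mL

0.4488


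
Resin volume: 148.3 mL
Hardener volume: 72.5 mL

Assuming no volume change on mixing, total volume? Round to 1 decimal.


V_total = 148.3 + 72.5 = 220.8 mL

220.8


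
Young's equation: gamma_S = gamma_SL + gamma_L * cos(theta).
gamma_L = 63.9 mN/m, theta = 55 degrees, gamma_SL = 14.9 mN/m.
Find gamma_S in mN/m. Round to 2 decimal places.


cos(55 deg) = 0.573576
gamma_S = 14.9 + 63.9 * 0.573576
= 51.55 mN/m

51.55


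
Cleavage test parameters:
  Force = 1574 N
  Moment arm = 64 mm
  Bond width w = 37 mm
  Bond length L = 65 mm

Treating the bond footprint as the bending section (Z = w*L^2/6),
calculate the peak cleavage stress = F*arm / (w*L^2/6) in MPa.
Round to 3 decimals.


M = 1574 * 64 = 100736 N*mm
Z = 37 * 65^2 / 6 = 156325 / 6 mm^3
sigma = M / Z = 6 * 100736 / 156325 = 604416 / 156325
= 3.866 MPa

3.866


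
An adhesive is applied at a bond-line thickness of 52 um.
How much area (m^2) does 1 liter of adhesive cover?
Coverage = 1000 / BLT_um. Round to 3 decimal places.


Coverage = 1000 / 52 = 19.231 m^2

19.231


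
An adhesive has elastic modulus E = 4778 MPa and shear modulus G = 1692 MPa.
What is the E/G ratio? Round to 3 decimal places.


E/G = 4778 / 1692 = 2.824

2.824


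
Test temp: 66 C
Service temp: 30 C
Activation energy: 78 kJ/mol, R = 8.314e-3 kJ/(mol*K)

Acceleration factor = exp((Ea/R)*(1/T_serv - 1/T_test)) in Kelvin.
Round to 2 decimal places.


AF = exp((78/0.008314)*(1/303.15 - 1/339.15))
= 26.71

26.71


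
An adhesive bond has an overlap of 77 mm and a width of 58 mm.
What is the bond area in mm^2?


Bond area = overlap * width
= 77 * 58
= 4466 mm^2

4466


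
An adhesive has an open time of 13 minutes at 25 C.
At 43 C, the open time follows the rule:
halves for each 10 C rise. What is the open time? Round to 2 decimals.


Factor = 2^((43-25)/10) = 3.4822
Open time = 13 / 3.4822 = 3.73 min

3.73


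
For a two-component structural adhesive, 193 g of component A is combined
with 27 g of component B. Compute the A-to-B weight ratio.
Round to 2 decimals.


Weight ratio A:B = 193 / 27
= 7.15

7.15


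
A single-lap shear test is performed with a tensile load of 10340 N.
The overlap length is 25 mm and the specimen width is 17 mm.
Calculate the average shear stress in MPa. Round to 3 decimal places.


Shear stress = F / (overlap * width)
= 10340 / (25 * 17)
= 10340 / 425
= 24.329 MPa

24.329


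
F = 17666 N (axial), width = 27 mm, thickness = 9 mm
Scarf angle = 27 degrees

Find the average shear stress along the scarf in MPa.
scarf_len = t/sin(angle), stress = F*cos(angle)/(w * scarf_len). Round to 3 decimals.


scarf_len = 9/sin(27 deg) = 19.8242
cos(27 deg) = 0.891007
stress = 17666*0.891007/(27*19.8242) = 29.408 MPa

29.408


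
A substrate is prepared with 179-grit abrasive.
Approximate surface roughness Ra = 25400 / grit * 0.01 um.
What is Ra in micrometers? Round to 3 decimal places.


Ra = 25400 / 179 * 0.01 = 1.419 um

1.419


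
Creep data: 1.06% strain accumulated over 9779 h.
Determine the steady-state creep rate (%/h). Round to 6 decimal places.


Rate = 1.06 / 9779 = 0.000108 %/h

0.000108


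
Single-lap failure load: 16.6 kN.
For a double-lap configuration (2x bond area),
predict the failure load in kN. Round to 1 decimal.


Failure load = 16.6 * 2 = 33.2 kN

33.2


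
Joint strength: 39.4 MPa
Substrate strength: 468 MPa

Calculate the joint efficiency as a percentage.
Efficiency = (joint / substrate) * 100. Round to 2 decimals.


Efficiency = (39.4 / 468) * 100 = 8.42%

8.42


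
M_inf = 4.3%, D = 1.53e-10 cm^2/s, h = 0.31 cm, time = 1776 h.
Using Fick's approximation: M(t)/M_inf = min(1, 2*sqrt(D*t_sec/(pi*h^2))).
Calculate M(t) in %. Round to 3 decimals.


t = 6393600 s
ratio = min(1, 2*sqrt(1.53e-10*6393600/(pi*0.0961)))
= 0.113844
M(t) = 4.3 * 0.113844 = 0.490%

0.490


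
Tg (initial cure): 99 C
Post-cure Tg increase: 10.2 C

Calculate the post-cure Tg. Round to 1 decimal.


Post-cure Tg = 99 + 10.2 = 109.2 C

109.2


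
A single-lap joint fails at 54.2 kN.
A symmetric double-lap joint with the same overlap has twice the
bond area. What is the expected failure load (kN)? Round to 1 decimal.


Double-lap load = 2 * 54.2 = 108.4 kN

108.4


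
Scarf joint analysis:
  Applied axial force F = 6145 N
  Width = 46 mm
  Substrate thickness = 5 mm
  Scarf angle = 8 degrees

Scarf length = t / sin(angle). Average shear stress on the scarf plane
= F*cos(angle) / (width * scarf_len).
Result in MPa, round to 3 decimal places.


Scarf length = 5 / sin(8 deg) = 35.9265 mm
cos(8 deg) = 0.990268
Shear = 6145 * 0.990268 / (46 * 35.9265)
= 3.682 MPa

3.682


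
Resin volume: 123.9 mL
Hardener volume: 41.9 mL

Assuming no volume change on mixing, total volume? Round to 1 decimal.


V_total = 123.9 + 41.9 = 165.8 mL

165.8


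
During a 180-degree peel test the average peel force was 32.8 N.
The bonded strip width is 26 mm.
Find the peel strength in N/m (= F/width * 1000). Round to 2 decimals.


Peel strength = F/width * 1000
= 32.8 / 26 * 1000
= 1261.54 N/m

1261.54


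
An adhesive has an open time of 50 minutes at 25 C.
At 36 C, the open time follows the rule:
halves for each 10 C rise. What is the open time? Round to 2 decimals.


Factor = 2^((36-25)/10) = 2.1435
Open time = 50 / 2.1435 = 23.33 min

23.33


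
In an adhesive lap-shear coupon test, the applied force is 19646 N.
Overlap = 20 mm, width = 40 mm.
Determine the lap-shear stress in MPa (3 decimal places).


stress = F / (overlap * width)
= 19646 / (20 * 40)
= 24.558 MPa

24.558


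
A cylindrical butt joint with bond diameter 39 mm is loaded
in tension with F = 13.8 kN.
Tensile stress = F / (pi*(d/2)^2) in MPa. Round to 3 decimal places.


Area = pi * (39/2)^2 = 1194.5906 mm^2
Stress = 13.8*1000 / 1194.5906
= 11.552 MPa

11.552


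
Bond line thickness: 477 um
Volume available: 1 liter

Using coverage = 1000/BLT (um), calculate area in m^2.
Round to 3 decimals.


1 L = 1e6 mm^3, thickness = 477 um = 0.477 mm
Area = 1e6 / 0.477 mm^2 = (1e6 / 0.477) / 1e6 m^2 = 1000 / 477 m^2
= 2.096 m^2

2.096


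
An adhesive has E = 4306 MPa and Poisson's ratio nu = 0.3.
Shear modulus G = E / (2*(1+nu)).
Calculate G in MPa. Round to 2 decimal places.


G = 4306 / (2*(1+0.3))
= 4306 / 2.60
= 1656.15 MPa

1656.15


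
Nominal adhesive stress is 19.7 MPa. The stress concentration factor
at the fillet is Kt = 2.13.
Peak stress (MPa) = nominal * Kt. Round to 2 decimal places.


Peak = 19.7 * 2.13 = 41.96 MPa

41.96


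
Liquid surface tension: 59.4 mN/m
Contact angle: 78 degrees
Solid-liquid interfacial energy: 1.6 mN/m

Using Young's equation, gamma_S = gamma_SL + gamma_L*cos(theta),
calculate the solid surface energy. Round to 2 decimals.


gamma_S = 1.6 + 59.4 * cos(78)
= 13.95 mN/m

13.95


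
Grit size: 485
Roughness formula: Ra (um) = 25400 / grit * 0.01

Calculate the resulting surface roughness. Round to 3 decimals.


Ra = 25400 / 485 * 0.01
= 0.524 um

0.524


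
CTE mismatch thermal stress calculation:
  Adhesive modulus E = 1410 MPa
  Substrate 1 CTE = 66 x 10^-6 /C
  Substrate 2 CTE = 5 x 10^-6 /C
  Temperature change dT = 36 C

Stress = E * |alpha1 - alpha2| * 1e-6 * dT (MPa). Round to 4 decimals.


delta_alpha = |66 - 5| = 61 x 10^-6/C
Stress = 1410 * 61e-6 * 36
= 3.0964 MPa

3.0964


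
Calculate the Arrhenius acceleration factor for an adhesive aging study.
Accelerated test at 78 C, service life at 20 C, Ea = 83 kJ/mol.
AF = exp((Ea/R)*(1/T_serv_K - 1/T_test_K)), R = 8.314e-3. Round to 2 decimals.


T_test = 351.15 K, T_serv = 293.15 K
Ea/R = 83 / 0.008314 = 9983.16
AF = exp(9983.16 * (1/293.15 - 1/351.15))
= 277.24

277.24


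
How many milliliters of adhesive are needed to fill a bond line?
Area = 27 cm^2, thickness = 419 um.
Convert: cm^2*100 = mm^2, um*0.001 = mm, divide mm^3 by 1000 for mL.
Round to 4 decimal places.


= (27 * 100) * (419 * 0.001) / 1000
= 1.1313 mL

1.1313


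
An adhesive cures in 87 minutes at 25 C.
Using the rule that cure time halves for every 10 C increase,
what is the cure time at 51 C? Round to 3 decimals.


Factor = 2^((51 - 25) / 10) = 6.0629
Cure time = 87 / 6.0629
= 14.350 minutes

14.350


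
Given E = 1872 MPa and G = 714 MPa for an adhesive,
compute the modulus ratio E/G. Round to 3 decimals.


E/G ratio = 1872 / 714 = 2.622

2.622


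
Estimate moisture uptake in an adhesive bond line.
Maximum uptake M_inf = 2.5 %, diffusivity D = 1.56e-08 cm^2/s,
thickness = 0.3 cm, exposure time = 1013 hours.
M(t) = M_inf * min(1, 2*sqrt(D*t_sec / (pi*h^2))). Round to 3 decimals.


Convert time: 1013 h = 3646800 s
ratio = min(1, 2*sqrt(1.56e-08*3646800/(pi*0.3^2)))
= 0.897123
M(t) = 2.5 * 0.897123 = 2.243%

2.243


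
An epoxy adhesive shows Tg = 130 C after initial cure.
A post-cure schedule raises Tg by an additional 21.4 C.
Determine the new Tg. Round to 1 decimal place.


New Tg = 130 + 21.4
= 151.4 C

151.4


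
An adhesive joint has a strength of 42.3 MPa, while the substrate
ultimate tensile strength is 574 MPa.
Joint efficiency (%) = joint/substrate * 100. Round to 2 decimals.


Efficiency = 42.3 / 574 * 100
= 7.37%

7.37


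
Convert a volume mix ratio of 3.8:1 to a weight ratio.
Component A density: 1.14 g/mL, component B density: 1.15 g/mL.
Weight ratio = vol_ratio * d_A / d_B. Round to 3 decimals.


= 3.8 * 1.14 / 1.15 = 3.767

3.767


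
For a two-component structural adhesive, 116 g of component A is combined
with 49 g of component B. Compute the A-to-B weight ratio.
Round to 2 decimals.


Weight ratio A:B = 116 / 49
= 2.37

2.37


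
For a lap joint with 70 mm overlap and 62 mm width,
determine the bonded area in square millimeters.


Area = 70 * 62 = 4340 mm^2

4340


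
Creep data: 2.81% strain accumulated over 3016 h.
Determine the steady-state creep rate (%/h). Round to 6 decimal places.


Rate = 2.81 / 3016 = 0.000932 %/h

0.000932


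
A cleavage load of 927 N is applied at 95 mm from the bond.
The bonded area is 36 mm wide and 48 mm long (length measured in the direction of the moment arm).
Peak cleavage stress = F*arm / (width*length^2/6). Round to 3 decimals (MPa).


Moment = 927 * 95 = 88065 N*mm
Section modulus = 36 * 2304 / 6 = 82944 / 6 mm^3
Stress = 88065 / (82944 / 6) = 528390 / 82944
= 6.370 MPa

6.370


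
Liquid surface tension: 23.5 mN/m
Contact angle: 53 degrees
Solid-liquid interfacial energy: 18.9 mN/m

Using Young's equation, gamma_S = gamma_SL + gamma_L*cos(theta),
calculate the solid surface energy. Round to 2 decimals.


gamma_S = 18.9 + 23.5 * cos(53)
= 33.04 mN/m

33.04


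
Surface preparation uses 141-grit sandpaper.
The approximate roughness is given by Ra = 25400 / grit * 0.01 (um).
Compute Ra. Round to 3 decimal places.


Ra = 25400 / 141 * 0.01
= 254 / 141
= 1.801 um

1.801


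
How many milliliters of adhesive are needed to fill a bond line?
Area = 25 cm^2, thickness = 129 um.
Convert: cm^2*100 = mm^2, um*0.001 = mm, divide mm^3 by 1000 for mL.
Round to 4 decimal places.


= (25 * 100) * (129 * 0.001) / 1000
= 0.3225 mL

0.3225


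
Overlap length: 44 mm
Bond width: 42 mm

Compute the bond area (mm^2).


Bond area = 44 * 42 = 1848 mm^2

1848


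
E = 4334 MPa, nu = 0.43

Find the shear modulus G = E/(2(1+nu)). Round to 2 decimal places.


G = 4334 / (2 * 1.43)
= 1515.38 MPa

1515.38


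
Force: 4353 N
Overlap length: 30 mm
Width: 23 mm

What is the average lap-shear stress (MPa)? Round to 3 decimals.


Average shear stress = F / (overlap * width)
= 4353 / (30 * 23)
= 6.309 MPa

6.309


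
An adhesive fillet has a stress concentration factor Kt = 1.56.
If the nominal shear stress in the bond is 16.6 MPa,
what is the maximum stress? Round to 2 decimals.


Max stress = 16.6 * 1.56 = 25.90 MPa

25.90


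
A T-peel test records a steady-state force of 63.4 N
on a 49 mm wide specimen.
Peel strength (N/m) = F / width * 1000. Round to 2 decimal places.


Peel strength = 63.4 / 49 * 1000
= 1293.88 N/m

1293.88


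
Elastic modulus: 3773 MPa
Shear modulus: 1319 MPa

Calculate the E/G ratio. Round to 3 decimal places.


E / G = 3773 / 1319 = 2.861

2.861


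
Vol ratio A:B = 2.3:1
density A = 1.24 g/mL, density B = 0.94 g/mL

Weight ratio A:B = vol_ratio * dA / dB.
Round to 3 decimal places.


Weight ratio = 2.3 * 1.24 / 0.94
= 3.034

3.034


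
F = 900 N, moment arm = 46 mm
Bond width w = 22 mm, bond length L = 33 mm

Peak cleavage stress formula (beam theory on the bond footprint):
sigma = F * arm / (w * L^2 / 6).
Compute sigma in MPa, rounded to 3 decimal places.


sigma = (900 * 46) / (22 * 1089 / 6)
= 41400 * 6 / 23958
= 248400 / 23958
= 10.368 MPa

10.368


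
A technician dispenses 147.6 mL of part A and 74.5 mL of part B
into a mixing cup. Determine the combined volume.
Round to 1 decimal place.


Combined volume = 147.6 + 74.5
= 222.1 mL

222.1


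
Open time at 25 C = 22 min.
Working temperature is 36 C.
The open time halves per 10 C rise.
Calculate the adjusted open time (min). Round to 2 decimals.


factor = 2^((36 - 25) / 10) = 2.1435
ot = 22 / 2.1435 = 10.26 min

10.26


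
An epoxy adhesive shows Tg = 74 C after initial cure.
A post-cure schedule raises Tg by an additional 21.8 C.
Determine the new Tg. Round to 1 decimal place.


New Tg = 74 + 21.8
= 95.8 C

95.8


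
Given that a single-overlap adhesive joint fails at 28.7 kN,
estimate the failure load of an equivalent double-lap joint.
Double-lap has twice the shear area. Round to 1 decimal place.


Double-lap factor = 2
Expected load = 28.7 * 2 = 57.4 kN

57.4


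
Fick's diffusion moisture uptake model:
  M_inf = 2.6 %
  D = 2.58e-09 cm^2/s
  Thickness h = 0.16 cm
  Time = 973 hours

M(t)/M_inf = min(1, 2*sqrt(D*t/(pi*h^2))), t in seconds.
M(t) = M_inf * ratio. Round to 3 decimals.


t_sec = 973 * 3600 = 3502800
ratio = 2*sqrt(2.58e-09*3502800/(pi*0.16^2))
= min(1, 0.670429)
= 0.670429
M(t) = 2.6 * 0.670429 = 1.743 %

1.743


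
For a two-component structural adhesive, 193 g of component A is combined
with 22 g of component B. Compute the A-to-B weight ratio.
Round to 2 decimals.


Weight ratio A:B = 193 / 22
= 8.77

8.77


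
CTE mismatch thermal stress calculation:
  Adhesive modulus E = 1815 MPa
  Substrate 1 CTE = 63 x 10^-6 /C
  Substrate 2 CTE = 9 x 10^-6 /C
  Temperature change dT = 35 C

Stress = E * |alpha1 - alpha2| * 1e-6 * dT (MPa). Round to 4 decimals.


delta_alpha = |63 - 9| = 54 x 10^-6/C
Stress = 1815 * 54e-6 * 35
= 3.4304 MPa

3.4304


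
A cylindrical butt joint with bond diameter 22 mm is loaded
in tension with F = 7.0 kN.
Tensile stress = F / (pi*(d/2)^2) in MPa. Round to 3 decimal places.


Area = pi * (22/2)^2 = 380.1327 mm^2
Stress = 7.0*1000 / 380.1327
= 18.415 MPa

18.415


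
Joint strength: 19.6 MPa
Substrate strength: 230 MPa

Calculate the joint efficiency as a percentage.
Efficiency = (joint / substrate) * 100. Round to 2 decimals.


Efficiency = (19.6 / 230) * 100 = 8.52%

8.52


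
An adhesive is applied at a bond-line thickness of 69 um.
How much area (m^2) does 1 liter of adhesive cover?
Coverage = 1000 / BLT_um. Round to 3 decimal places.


Coverage = 1000 / 69 = 14.493 m^2

14.493


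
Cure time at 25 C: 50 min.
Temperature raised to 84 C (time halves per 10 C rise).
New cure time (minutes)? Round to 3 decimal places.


Acceleration factor = 2^(59/10) = 59.7141
New time = 50 / 59.7141 = 0.837 min

0.837


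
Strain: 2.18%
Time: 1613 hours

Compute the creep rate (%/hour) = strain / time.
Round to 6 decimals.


Creep rate = 2.18 / 1613
= 0.001352 %/h

0.001352


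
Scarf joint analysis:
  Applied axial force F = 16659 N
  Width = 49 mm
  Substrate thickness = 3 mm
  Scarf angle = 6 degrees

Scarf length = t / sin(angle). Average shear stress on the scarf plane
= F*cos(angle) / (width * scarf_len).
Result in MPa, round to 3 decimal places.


Scarf length = 3 / sin(6 deg) = 28.7003 mm
cos(6 deg) = 0.994522
Shear = 16659 * 0.994522 / (49 * 28.7003)
= 11.781 MPa

11.781


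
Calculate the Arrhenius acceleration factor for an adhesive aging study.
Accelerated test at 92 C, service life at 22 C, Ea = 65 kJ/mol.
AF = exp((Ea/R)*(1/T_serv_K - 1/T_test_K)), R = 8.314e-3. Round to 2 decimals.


T_test = 365.15 K, T_serv = 295.15 K
Ea/R = 65 / 0.008314 = 7818.14
AF = exp(7818.14 * (1/295.15 - 1/365.15))
= 160.44

160.44


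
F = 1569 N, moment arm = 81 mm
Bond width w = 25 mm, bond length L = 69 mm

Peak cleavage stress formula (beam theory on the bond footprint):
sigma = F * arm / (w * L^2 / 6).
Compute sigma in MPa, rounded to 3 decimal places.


sigma = (1569 * 81) / (25 * 4761 / 6)
= 127089 * 6 / 119025
= 762534 / 119025
= 6.407 MPa

6.407


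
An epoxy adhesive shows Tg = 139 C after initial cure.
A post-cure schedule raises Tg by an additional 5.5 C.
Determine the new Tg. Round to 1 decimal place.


New Tg = 139 + 5.5
= 144.5 C

144.5


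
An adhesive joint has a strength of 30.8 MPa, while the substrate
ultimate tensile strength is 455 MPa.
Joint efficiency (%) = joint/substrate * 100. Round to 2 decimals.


Efficiency = 30.8 / 455 * 100
= 6.77%

6.77


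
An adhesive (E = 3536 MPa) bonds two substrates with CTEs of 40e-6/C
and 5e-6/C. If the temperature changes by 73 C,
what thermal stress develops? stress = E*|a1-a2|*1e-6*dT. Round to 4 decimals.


Stress = 3536 * |40 - 5| * 1e-6 * 73
= 9.0345 MPa

9.0345


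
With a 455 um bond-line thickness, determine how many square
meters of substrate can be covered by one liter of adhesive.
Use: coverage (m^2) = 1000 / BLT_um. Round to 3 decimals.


Coverage = 1000 / 455 = 2.198 m^2

2.198


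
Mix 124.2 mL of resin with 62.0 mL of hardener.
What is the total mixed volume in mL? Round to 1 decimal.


Total = 124.2 + 62.0 = 186.2 mL

186.2


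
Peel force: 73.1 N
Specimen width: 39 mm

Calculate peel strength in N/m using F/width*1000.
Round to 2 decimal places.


Peel strength = 73.1 / 39 * 1000 = 1874.36 N/m

1874.36


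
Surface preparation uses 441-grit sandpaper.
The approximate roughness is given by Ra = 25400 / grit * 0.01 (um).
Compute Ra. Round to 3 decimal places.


Ra = 25400 / 441 * 0.01
= 254 / 441
= 0.576 um

0.576


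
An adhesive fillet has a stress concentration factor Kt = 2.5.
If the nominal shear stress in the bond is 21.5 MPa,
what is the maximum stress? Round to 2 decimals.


Max stress = 21.5 * 2.5 = 53.75 MPa

53.75


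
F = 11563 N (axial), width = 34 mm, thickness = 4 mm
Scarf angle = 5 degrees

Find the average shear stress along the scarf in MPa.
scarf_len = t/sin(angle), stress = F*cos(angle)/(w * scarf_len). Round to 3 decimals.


scarf_len = 4/sin(5 deg) = 45.8949
cos(5 deg) = 0.996195
stress = 11563*0.996195/(34*45.8949) = 7.382 MPa

7.382


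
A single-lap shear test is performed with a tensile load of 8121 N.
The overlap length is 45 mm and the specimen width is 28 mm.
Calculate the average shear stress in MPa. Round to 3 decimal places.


Shear stress = F / (overlap * width)
= 8121 / (45 * 28)
= 8121 / 1260
= 6.445 MPa

6.445


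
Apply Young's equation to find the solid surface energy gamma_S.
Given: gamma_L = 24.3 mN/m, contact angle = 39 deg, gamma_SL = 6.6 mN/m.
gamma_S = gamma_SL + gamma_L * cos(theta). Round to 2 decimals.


theta_rad = 39 * pi/180 = 0.680678
gamma_S = 6.6 + 24.3 * cos(0.680678)
= 25.48 mN/m

25.48


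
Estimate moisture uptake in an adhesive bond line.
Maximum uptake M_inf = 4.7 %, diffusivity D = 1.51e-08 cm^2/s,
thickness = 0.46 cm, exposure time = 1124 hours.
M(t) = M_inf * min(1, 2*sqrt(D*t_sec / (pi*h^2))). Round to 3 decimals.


Convert time: 1124 h = 4046400 s
ratio = min(1, 2*sqrt(1.51e-08*4046400/(pi*0.46^2)))
= 0.606345
M(t) = 4.7 * 0.606345 = 2.850%

2.850


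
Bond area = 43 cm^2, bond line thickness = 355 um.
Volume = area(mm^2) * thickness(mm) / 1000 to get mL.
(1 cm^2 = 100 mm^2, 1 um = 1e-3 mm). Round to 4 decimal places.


area_mm2 = 43 * 100 = 4300
blt_mm = 355 * 1e-3 = 0.355
vol_mm3 = 4300 * 0.355 = 1526.5
vol_mL = 1526.5 / 1000 = 1.5265 mL

1.5265


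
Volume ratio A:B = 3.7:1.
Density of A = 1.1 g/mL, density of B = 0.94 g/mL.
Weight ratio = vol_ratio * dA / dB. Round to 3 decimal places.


Wt ratio = 3.7 * 1.1 / 0.94
= 4.330

4.330


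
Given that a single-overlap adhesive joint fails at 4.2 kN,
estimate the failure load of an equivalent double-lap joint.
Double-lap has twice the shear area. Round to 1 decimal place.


Double-lap factor = 2
Expected load = 4.2 * 2 = 8.4 kN

8.4


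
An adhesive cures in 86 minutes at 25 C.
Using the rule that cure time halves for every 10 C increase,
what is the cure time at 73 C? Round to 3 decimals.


Factor = 2^((73 - 25) / 10) = 27.8576
Cure time = 86 / 27.8576
= 3.087 minutes

3.087


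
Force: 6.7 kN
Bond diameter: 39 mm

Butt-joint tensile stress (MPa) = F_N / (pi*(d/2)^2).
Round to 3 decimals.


F_N = 6.7 * 1000 = 6700.0 N
A = pi*(19.5)^2 = 1194.5906 mm^2
stress = 6700.0 / 1194.5906 = 5.609 MPa

5.609


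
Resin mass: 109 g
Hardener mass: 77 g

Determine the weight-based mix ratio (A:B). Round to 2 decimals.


Ratio = 109 / 77 = 1.42

1.42


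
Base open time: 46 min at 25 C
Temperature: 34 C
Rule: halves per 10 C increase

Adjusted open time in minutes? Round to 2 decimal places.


Acceleration = 2^((34-25)/10) = 1.8661
Open time = 46 / 1.8661 = 24.65 min

24.65


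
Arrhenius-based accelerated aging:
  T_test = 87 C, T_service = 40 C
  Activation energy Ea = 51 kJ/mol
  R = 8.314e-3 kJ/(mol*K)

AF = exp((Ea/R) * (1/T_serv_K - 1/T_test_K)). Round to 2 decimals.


T_test_K = 360.15, T_serv_K = 313.15
AF = exp((51/8.314e-3) * (1/313.15 - 1/360.15))
= 12.89

12.89


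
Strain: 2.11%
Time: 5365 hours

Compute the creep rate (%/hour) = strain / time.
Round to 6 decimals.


Creep rate = 2.11 / 5365
= 0.000393 %/h

0.000393


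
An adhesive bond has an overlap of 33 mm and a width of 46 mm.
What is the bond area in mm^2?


Bond area = overlap * width
= 33 * 46
= 1518 mm^2

1518


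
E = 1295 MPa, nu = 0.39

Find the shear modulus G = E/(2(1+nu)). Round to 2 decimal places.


G = 1295 / (2 * 1.39)
= 465.83 MPa

465.83


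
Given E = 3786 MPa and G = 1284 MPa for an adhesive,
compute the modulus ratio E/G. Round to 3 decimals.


E/G ratio = 3786 / 1284 = 2.949

2.949


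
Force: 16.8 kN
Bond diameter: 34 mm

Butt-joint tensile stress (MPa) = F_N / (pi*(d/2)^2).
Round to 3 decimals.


F_N = 16.8 * 1000 = 16800.0 N
A = pi*(17.0)^2 = 907.9203 mm^2
stress = 16800.0 / 907.9203 = 18.504 MPa

18.504


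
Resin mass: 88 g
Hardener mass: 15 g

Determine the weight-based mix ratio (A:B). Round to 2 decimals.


Ratio = 88 / 15 = 5.87

5.87


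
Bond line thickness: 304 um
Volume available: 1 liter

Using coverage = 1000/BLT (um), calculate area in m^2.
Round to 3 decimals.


1 L = 1e6 mm^3, thickness = 304 um = 0.304 mm
Area = 1e6 / 0.304 mm^2 = (1e6 / 0.304) / 1e6 m^2 = 1000 / 304 m^2
= 3.289 m^2

3.289


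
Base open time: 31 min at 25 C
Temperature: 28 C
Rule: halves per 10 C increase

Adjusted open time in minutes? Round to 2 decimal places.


Acceleration = 2^((28-25)/10) = 1.2311
Open time = 31 / 1.2311 = 25.18 min

25.18
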